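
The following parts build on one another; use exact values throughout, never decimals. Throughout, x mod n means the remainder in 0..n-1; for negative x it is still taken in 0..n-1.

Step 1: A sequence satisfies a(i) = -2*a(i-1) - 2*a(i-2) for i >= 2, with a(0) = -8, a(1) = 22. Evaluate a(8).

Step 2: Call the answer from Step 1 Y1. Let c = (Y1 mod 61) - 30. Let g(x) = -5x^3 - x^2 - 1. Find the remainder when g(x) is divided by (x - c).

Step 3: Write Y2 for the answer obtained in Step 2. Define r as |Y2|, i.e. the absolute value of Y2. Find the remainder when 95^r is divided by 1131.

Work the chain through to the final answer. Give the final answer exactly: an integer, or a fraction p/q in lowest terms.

Step 1: a(2) = -2*(22) - 2*(-8) = -28; iterating: a(2)=-28, a(3)=12, a(4)=32, a(5)=-88, a(6)=112, a(7)=-48, a(8)=-128; answer -128
Step 2: Y1 = -128; c = 25; remainder = value at the root: -5*(25)^3 - 1*(25)^2 - 1 = (-78125) + (-625) + (-1) = -78751; answer -78751
Step 3: Y2 = -78751; r = 78751; squarings mod 1131: 95^1=95, 95^2=1108, 95^4=529, 95^8=484, 95^16=139, 95^32=94, 95^64=919, 95^128=835, 95^256=529, 95^512=484, 95^1024=139, 95^2048=94, 95^4096=919, 95^8192=835, 95^16384=529, 95^32768=484, 95^65536=139; 95^78751 = 95^1 * 95^2 * 95^4 * 95^8 * 95^16 * 95^128 * 95^256 * 95^512 * 95^4096 * 95^8192 * 95^65536 = 485 (mod 1131); answer 485

485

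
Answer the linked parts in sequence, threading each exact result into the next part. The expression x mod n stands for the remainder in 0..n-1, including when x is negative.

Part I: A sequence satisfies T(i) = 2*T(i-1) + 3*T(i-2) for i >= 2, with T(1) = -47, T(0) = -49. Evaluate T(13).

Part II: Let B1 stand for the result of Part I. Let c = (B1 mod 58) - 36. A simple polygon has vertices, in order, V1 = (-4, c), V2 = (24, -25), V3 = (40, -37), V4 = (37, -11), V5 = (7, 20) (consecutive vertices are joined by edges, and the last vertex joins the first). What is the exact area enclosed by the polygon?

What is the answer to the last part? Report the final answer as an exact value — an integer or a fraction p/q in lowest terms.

Part I: T(2) = 2*(-47) + 3*(-49) = -241; iterating: T(2)=-241, T(3)=-623, T(4)=-1969, T(5)=-5807, T(6)=-17521, T(7)=-52463, T(8)=-157489, T(9)=-472367, T(10)=-1417201, T(11)=-4251503, T(12)=-12754609, T(13)=-38263727; answer -38263727
Part II: B1 = -38263727; c = -3; cross terms: (-4*-25 - 24*-3)=172, (24*-37 - 40*-25)=112, (40*-11 - 37*-37)=929, (37*20 - 7*-11)=817, (7*-3 - -4*20)=59; twice the area = |2089| = 2089; area = 2089/2; answer 2089/2

2089/2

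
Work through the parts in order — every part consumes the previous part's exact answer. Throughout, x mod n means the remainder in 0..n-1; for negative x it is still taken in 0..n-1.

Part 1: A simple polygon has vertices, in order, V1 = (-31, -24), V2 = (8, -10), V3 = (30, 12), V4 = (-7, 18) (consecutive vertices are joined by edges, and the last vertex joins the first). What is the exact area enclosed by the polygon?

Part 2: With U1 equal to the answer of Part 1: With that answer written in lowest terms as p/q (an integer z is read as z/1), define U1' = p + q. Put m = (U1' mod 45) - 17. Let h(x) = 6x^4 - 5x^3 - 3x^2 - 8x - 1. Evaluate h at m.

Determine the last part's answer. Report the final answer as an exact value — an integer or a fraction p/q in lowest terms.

Part 1: cross terms: (-31*-10 - 8*-24)=502, (8*12 - 30*-10)=396, (30*18 - -7*12)=624, (-7*-24 - -31*18)=726; twice the area = |2248| = 2248; area = 1124; answer 1124
Part 2: U1 = 1124; threaded value p + q = 1125; m = -17; 6*(-17)^4 - 5*(-17)^3 - 3*(-17)^2 - 8*(-17)^1 - 1 = (501126) + (24565) + (-867) + (136) + (-1) = 524959; answer 524959

524959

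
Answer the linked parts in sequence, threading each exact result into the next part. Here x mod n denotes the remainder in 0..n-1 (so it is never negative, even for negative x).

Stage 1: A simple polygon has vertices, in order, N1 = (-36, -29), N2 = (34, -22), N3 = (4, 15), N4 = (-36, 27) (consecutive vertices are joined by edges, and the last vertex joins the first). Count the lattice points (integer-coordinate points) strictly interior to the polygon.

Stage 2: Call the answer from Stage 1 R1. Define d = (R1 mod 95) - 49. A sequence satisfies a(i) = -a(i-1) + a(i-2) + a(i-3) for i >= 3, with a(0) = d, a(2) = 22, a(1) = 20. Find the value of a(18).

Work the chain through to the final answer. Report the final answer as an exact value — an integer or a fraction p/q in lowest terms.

454

Stage 1: cross terms: (-36*-22 - 34*-29)=1778, (34*15 - 4*-22)=598, (4*27 - -36*15)=648, (-36*-29 - -36*27)=2016; twice the area = |5040| = 5040; area = 2520; boundary points = 7 + 1 + 4 + 56 = 68; strictly interior points = area - boundary/2 + 1 = 2487; answer 2487
Stage 2: R1 = 2487; d = -32; a(3) = -1*(22) + 1*(20) + 1*(-32) = -34; iterating: a(3)=-34, a(4)=76, a(5)=-88, a(6)=130, a(7)=-142, a(8)=184, a(9)=-196, a(10)=238, a(11)=-250, a(12)=292, a(13)=-304, a(14)=346, a(15)=-358, a(16)=400, a(17)=-412, a(18)=454; answer 454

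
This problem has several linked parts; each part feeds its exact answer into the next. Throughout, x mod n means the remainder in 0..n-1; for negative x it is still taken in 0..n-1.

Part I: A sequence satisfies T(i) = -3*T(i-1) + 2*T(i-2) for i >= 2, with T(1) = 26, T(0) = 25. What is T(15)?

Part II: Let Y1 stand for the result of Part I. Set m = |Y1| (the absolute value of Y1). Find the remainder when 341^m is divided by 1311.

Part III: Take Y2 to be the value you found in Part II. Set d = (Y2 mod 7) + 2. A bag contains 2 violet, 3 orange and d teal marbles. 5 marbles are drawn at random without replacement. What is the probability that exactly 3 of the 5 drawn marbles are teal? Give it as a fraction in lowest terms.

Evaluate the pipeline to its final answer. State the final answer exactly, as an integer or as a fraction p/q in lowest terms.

560/1287

Part I: T(2) = -3*(26) + 2*(25) = -28; iterating: T(2)=-28, T(3)=136, T(4)=-464, T(5)=1664, T(6)=-5920, T(7)=21088, T(8)=-75104, T(9)=267488, T(10)=-952672, T(11)=3392992, T(12)=-12084320, T(13)=43038944, T(14)=-153285472, T(15)=545934304; answer 545934304
Part II: Y1 = 545934304; m = 545934304; squarings mod 1311: 341^1=341, 341^2=913, 341^4=1084, 341^8=400, 341^16=58, 341^32=742, 341^64=1255, 341^128=514, 341^256=685, 341^512=1198, 341^1024=970, 341^2048=913, 341^4096=1084, 341^8192=400, 341^16384=58, 341^32768=742, 341^65536=1255, 341^131072=514, 341^262144=685, 341^524288=1198, 341^1048576=970, 341^2097152=913, 341^4194304=1084, 341^8388608=400, 341^16777216=58, 341^33554432=742, 341^67108864=1255, 341^134217728=514, 341^268435456=685, 341^536870912=1198; 341^545934304 = 341^32 * 341^64 * 341^128 * 341^256 * 341^512 * 341^2048 * 341^16384 * 341^131072 * 341^524288 * 341^8388608 * 341^536870912 = 685 (mod 1311); answer 685
Part III: Y2 = 685; d = 8; total draws C(13,5) = 1287; favorable C(8,3)*C(5,2) = 560; P = 560/1287; answer 560/1287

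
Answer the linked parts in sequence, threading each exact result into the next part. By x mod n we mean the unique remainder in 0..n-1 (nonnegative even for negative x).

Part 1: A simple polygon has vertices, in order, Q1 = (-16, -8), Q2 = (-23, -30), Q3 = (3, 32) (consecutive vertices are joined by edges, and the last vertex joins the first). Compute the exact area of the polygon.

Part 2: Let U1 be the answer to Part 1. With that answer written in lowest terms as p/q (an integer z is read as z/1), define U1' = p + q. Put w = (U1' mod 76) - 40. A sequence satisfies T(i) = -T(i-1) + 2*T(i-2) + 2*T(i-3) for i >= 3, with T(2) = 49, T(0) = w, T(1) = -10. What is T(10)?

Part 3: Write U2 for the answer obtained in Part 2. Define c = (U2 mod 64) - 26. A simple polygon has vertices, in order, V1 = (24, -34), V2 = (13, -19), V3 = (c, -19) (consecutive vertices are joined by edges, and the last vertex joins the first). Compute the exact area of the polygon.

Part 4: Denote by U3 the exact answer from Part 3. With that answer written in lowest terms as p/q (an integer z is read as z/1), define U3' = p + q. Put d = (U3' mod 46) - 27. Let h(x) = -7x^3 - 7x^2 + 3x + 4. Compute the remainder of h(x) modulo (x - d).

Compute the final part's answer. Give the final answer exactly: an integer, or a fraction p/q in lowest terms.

-544

Part 1: cross terms: (-16*-30 - -23*-8)=296, (-23*32 - 3*-30)=-646, (3*-8 - -16*32)=488; twice the area = |138| = 138; area = 69; answer 69
Part 2: U1 = 69; threaded value p + q = 70; w = 30; T(3) = -1*(49) + 2*(-10) + 2*(30) = -9; iterating: T(3)=-9, T(4)=87, T(5)=-7, T(6)=163, T(7)=-3, T(8)=315, T(9)=5, T(10)=619; answer 619
Part 3: U2 = 619; c = 17; cross terms: (24*-19 - 13*-34)=-14, (13*-19 - 17*-19)=76, (17*-34 - 24*-19)=-122; twice the area = |-60| = 60; area = 30; answer 30
Part 4: U3 = 30; threaded value p + q = 31; d = 4; remainder = value at the root: -7*(4)^3 - 7*(4)^2 + 3*(4)^1 + 4 = (-448) + (-112) + (12) + (4) = -544; answer -544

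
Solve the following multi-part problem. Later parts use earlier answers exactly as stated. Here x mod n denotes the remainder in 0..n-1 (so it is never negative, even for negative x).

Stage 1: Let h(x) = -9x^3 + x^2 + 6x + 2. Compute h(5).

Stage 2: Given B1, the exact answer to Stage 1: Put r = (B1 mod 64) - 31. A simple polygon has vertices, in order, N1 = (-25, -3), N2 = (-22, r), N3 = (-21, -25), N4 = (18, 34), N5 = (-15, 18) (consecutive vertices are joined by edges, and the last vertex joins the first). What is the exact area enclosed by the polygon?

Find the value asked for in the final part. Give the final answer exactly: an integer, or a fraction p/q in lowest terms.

Stage 1: -9*(5)^3 + 1*(5)^2 + 6*(5)^1 + 2 = (-1125) + (25) + (30) + (2) = -1068; answer -1068
Stage 2: B1 = -1068; r = -11; cross terms: (-25*-11 - -22*-3)=209, (-22*-25 - -21*-11)=319, (-21*34 - 18*-25)=-264, (18*18 - -15*34)=834, (-15*-3 - -25*18)=495; twice the area = |1593| = 1593; area = 1593/2; answer 1593/2

1593/2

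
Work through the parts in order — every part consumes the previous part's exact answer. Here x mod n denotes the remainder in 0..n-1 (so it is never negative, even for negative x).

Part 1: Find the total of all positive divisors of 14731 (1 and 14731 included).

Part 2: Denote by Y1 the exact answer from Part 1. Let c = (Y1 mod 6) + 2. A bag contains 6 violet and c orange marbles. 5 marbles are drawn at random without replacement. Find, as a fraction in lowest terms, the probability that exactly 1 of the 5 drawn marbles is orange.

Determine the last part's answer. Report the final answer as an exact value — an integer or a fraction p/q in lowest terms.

5/21

Part 1: 14731 is prime, so its only divisors are 1 and 14731; sigma = 1 + 14731 = 14732; answer 14732
Part 2: Y1 = 14732; c = 4; total draws C(10,5) = 252; favorable C(4,1)*C(6,4) = 60; P = 5/21; answer 5/21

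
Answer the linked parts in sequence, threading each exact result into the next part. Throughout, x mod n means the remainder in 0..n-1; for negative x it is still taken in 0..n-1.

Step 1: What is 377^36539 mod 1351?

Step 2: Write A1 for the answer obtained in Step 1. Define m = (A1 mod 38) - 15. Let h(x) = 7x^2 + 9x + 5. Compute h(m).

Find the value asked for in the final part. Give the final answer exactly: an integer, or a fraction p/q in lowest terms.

3

Step 1: squarings mod 1351: 377^1=377, 377^2=274, 377^4=771, 377^8=1, 377^16=1, 377^32=1, 377^64=1, 377^128=1, 377^256=1, 377^512=1, 377^1024=1, 377^2048=1, 377^4096=1, 377^8192=1, 377^16384=1, 377^32768=1; 377^36539 = 377^1 * 377^2 * 377^8 * 377^16 * 377^32 * 377^128 * 377^512 * 377^1024 * 377^2048 * 377^32768 = 622 (mod 1351); answer 622
Step 2: A1 = 622; m = -1; 7*(-1)^2 + 9*(-1)^1 + 5 = (7) + (-9) + (5) = 3; answer 3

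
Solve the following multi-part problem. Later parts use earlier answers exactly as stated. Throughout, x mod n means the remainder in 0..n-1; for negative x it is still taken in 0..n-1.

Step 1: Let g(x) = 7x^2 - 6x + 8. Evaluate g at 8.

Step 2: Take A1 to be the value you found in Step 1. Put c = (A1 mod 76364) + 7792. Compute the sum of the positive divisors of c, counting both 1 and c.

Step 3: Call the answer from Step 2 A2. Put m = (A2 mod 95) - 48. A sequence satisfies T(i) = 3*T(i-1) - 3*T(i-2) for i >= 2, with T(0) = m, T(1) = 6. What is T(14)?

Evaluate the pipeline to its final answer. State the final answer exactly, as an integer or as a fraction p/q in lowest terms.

-2187

Step 1: 7*(8)^2 - 6*(8)^1 + 8 = (448) + (-48) + (8) = 408; answer 408
Step 2: A1 = 408; c = 8200; 8200 = 2^3 * 5^2 * 41; sigma = (1 + 2 + 4 + 8) * (1 + 5 + 25) * (1 + 41) = 15 * 31 * 42 = 19530; answer 19530
Step 3: A2 = 19530; m = 7; T(2) = 3*(6) - 3*(7) = -3; iterating: T(2)=-3, T(3)=-27, T(4)=-72, T(5)=-135, T(6)=-189, T(7)=-162, T(8)=81, T(9)=729, T(10)=1944, T(11)=3645, T(12)=5103, T(13)=4374, T(14)=-2187; answer -2187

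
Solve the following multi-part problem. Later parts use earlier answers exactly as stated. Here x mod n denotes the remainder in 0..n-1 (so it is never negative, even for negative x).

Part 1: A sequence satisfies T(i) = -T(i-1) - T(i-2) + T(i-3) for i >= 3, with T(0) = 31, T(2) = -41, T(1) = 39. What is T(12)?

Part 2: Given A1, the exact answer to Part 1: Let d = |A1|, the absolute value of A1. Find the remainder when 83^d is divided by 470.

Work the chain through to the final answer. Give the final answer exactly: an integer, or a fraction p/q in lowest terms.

97

Part 1: T(3) = -1*(-41) - 1*(39) + 1*(31) = 33; iterating: T(3)=33, T(4)=47, T(5)=-121, T(6)=107, T(7)=61, T(8)=-289, T(9)=335, T(10)=15, T(11)=-639, T(12)=959; answer 959
Part 2: A1 = 959; d = 959; squarings mod 470: 83^1=83, 83^2=309, 83^4=71, 83^8=341, 83^16=191, 83^32=291, 83^64=81, 83^128=451, 83^256=361, 83^512=131; 83^959 = 83^1 * 83^2 * 83^4 * 83^8 * 83^16 * 83^32 * 83^128 * 83^256 * 83^512 = 97 (mod 470); answer 97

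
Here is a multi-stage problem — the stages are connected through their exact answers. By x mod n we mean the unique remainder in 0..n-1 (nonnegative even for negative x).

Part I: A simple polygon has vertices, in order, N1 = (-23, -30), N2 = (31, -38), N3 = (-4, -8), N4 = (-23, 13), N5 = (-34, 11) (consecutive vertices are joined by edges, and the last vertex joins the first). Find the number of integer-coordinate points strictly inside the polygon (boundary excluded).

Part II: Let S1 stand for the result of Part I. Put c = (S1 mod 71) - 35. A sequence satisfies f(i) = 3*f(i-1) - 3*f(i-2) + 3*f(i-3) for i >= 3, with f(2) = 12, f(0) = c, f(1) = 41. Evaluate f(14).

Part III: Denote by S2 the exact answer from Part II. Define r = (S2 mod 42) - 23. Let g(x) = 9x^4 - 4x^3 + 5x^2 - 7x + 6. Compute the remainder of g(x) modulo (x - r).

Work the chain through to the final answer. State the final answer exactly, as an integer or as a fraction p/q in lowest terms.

Part I: cross terms: (-23*-38 - 31*-30)=1804, (31*-8 - -4*-38)=-400, (-4*13 - -23*-8)=-236, (-23*11 - -34*13)=189, (-34*-30 - -23*11)=1273; twice the area = |2630| = 2630; area = 1315; boundary points = 2 + 5 + 1 + 1 + 1 = 10; strictly interior points = area - boundary/2 + 1 = 1311; answer 1311
Part II: S1 = 1311; c = -2; f(3) = 3*(12) - 3*(41) + 3*(-2) = -93; iterating: f(3)=-93, f(4)=-192, f(5)=-261, f(6)=-486, f(7)=-1251, f(8)=-3078, f(9)=-6939, f(10)=-15336, f(11)=-34425, f(12)=-78084, f(13)=-176985, f(14)=-399978; answer -399978
Part III: S2 = -399978; r = 7; remainder = value at the root: 9*(7)^4 - 4*(7)^3 + 5*(7)^2 - 7*(7)^1 + 6 = (21609) + (-1372) + (245) + (-49) + (6) = 20439; answer 20439

20439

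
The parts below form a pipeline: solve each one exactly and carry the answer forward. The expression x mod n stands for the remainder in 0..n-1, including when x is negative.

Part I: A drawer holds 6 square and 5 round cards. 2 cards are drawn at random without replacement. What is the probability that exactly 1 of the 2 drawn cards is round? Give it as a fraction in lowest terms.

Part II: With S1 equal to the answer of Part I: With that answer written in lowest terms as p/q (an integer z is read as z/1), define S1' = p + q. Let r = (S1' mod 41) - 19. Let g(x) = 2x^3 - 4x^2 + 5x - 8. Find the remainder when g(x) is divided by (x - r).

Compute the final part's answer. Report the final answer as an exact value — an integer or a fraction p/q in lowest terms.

-50

Part I: total draws C(11,2) = 55; favorable C(5,1)*C(6,1) = 30; P = 6/11; answer 6/11
Part II: S1 = 6/11; threaded value p + q = 17; r = -2; remainder = value at the root: 2*(-2)^3 - 4*(-2)^2 + 5*(-2)^1 - 8 = (-16) + (-16) + (-10) + (-8) = -50; answer -50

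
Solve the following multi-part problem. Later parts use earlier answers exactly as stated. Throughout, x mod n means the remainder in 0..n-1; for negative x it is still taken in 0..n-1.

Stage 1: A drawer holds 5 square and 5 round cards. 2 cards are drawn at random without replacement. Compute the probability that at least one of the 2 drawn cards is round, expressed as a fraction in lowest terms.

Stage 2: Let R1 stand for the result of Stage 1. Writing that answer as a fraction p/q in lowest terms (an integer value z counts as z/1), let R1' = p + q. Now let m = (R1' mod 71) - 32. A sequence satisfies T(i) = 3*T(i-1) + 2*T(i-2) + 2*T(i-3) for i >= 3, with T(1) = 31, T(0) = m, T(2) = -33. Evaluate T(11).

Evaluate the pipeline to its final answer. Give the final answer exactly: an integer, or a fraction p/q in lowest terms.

-2095677

Stage 1: total draws C(10,2) = 45; complement C(5,2) = 10; favorable 45 - 10 = 35; P = 7/9; answer 7/9
Stage 2: R1 = 7/9; threaded value p + q = 16; m = -16; T(3) = 3*(-33) + 2*(31) + 2*(-16) = -69; iterating: T(3)=-69, T(4)=-211, T(5)=-837, T(6)=-3071, T(7)=-11309, T(8)=-41743, T(9)=-153989, T(10)=-568071, T(11)=-2095677; answer -2095677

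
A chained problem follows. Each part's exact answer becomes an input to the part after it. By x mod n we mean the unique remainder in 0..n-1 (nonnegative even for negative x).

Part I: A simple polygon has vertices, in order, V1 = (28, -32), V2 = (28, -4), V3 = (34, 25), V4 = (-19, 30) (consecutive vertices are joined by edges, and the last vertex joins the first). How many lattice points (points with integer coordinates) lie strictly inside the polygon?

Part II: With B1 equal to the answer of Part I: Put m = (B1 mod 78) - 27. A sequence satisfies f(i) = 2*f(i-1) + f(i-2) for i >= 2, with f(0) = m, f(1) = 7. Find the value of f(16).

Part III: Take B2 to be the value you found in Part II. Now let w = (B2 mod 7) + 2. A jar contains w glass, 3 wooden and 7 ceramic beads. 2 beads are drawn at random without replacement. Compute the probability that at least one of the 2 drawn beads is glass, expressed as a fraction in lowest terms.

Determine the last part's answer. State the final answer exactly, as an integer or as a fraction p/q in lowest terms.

Part I: cross terms: (28*-4 - 28*-32)=784, (28*25 - 34*-4)=836, (34*30 - -19*25)=1495, (-19*-32 - 28*30)=-232; twice the area = |2883| = 2883; area = 2883/2; boundary points = 28 + 1 + 1 + 1 = 31; strictly interior points = area - boundary/2 + 1 = 1427; answer 1427
Part II: B1 = 1427; m = -4; f(2) = 2*(7) + 1*(-4) = 10; iterating: f(2)=10, f(3)=27, f(4)=64, f(5)=155, f(6)=374, f(7)=903, f(8)=2180, f(9)=5263, f(10)=12706, f(11)=30675, f(12)=74056, f(13)=178787, f(14)=431630, f(15)=1042047, f(16)=2515724; answer 2515724
Part III: B2 = 2515724; w = 3; total draws C(13,2) = 78; complement C(10,2) = 45; favorable 78 - 45 = 33; P = 11/26; answer 11/26

11/26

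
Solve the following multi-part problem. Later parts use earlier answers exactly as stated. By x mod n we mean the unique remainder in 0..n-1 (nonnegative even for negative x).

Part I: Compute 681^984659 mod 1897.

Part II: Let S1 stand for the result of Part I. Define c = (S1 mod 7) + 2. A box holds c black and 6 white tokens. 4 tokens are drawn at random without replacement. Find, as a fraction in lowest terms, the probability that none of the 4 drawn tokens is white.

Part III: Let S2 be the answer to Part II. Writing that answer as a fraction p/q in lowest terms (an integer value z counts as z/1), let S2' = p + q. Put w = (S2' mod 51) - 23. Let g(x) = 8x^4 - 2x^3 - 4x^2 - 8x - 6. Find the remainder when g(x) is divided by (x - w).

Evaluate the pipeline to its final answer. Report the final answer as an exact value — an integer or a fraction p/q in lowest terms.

113888

Part I: squarings mod 1897: 681^1=681, 681^2=893, 681^4=709, 681^8=1873, 681^16=576, 681^32=1698, 681^64=1661, 681^128=683, 681^256=1724, 681^512=1474, 681^1024=611, 681^2048=1509, 681^4096=681, 681^8192=893, 681^16384=709, 681^32768=1873, 681^65536=576, 681^131072=1698, 681^262144=1661, 681^524288=683; 681^984659 = 681^1 * 681^2 * 681^16 * 681^64 * 681^512 * 681^1024 * 681^65536 * 681^131072 * 681^262144 * 681^524288 = 1579 (mod 1897); answer 1579
Part II: S1 = 1579; c = 6; total draws C(12,4) = 495; favorable C(6,4) = 15; P = 1/33; answer 1/33
Part III: S2 = 1/33; threaded value p + q = 34; w = 11; remainder = value at the root: 8*(11)^4 - 2*(11)^3 - 4*(11)^2 - 8*(11)^1 - 6 = (117128) + (-2662) + (-484) + (-88) + (-6) = 113888; answer 113888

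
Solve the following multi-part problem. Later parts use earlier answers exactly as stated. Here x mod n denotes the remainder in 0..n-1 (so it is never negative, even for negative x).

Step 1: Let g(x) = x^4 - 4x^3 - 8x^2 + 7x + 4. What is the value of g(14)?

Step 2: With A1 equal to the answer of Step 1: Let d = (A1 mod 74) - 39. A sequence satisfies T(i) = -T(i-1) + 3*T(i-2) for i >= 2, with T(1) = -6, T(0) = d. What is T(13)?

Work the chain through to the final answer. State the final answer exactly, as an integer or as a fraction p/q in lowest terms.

Step 1: 1*(14)^4 - 4*(14)^3 - 8*(14)^2 + 7*(14)^1 + 4 = (38416) + (-10976) + (-1568) + (98) + (4) = 25974; answer 25974
Step 2: A1 = 25974; d = -39; T(2) = -1*(-6) + 3*(-39) = -111; iterating: T(2)=-111, T(3)=93, T(4)=-426, T(5)=705, T(6)=-1983, T(7)=4098, T(8)=-10047, T(9)=22341, T(10)=-52482, T(11)=119505, T(12)=-276951, T(13)=635466; answer 635466

635466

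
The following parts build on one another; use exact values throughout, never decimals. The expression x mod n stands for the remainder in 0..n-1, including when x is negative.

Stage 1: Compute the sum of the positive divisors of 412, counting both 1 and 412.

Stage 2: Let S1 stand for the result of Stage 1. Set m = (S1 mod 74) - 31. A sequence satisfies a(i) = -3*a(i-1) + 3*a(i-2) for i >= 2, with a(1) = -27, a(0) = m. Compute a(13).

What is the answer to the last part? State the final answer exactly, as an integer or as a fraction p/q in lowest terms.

Stage 1: 412 = 2^2 * 103; sigma = (1 + 2 + 4) * (1 + 103) = 7 * 104 = 728; answer 728
Stage 2: S1 = 728; m = 31; a(2) = -3*(-27) + 3*(31) = 174; iterating: a(2)=174, a(3)=-603, a(4)=2331, a(5)=-8802, a(6)=33399, a(7)=-126603, a(8)=480006, a(9)=-1819827, a(10)=6899499, a(11)=-26157978, a(12)=99172431, a(13)=-375991227; answer -375991227

-375991227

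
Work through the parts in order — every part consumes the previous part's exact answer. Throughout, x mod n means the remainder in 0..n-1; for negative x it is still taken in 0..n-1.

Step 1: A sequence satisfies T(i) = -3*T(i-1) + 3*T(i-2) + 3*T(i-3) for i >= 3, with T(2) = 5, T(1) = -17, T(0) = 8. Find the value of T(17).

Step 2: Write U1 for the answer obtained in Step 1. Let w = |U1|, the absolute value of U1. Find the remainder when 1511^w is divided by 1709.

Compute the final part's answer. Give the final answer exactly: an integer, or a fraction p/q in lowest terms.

Step 1: T(3) = -3*(5) + 3*(-17) + 3*(8) = -42; iterating: T(3)=-42, T(4)=90, T(5)=-381, T(6)=1287, T(7)=-4734, T(8)=16920, T(9)=-61101, T(10)=219861, T(11)=-792126, T(12)=2852658, T(13)=-10274769, T(14)=37005903, T(15)=-133284042, T(16)=480045528, T(17)=-1728971001; answer -1728971001
Step 2: U1 = -1728971001; w = 1728971001; squarings mod 1709: 1511^1=1511, 1511^2=1606, 1511^4=355, 1511^8=1268, 1511^16=1364, 1511^32=1104, 1511^64=299, 1511^128=533, 1511^256=395, 1511^512=506, 1511^1024=1395, 1511^2048=1183, 1511^4096=1527, 1511^8192=653, 1511^16384=868, 1511^32768=1464, 1511^65536=210, 1511^131072=1375, 1511^262144=471, 1511^524288=1380, 1511^1048576=574, 1511^2097152=1348, 1511^4194304=437, 1511^8388608=1270, 1511^16777216=1313, 1511^33554432=1297, 1511^67108864=553, 1511^134217728=1607, 1511^268435456=150, 1511^536870912=283, 1511^1073741824=1475; 1511^1728971001 = 1511^1 * 1511^8 * 1511^16 * 1511^32 * 1511^64 * 1511^128 * 1511^131072 * 1511^262144 * 1511^524288 * 1511^16777216 * 1511^33554432 * 1511^67108864 * 1511^536870912 * 1511^1073741824 = 544 (mod 1709); answer 544

544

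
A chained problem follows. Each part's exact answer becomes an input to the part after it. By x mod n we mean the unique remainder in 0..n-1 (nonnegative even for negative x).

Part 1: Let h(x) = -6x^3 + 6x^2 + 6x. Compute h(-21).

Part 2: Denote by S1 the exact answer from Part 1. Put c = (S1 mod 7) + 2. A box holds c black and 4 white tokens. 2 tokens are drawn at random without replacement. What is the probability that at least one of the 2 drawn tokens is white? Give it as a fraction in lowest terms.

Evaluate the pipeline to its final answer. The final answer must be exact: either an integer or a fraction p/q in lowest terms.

14/15

Part 1: -6*(-21)^3 + 6*(-21)^2 + 6*(-21)^1 = (55566) + (2646) + (-126) = 58086; answer 58086
Part 2: S1 = 58086; c = 2; total draws C(6,2) = 15; complement C(2,2) = 1; favorable 15 - 1 = 14; P = 14/15; answer 14/15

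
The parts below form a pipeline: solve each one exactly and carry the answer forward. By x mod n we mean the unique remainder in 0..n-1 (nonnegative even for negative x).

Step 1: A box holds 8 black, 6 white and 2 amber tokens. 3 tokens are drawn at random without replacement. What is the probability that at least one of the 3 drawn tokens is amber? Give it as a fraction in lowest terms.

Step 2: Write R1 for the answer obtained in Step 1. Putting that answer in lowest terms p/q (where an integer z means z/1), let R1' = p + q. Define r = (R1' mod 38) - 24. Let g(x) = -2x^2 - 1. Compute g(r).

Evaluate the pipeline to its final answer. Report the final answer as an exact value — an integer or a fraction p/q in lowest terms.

Step 1: total draws C(16,3) = 560; complement C(14,3) = 364; favorable 560 - 364 = 196; P = 7/20; answer 7/20
Step 2: R1 = 7/20; threaded value p + q = 27; r = 3; -2*(3)^2 - 1 = (-18) + (-1) = -19; answer -19

-19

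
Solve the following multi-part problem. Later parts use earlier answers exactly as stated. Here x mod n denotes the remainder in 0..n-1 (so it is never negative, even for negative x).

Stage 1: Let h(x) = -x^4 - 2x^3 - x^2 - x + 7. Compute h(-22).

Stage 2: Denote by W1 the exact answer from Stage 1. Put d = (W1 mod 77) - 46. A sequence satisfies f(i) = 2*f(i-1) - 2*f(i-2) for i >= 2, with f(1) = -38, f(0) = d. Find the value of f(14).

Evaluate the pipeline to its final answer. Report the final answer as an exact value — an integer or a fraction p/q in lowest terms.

Stage 1: -1*(-22)^4 - 2*(-22)^3 - 1*(-22)^2 - 1*(-22)^1 + 7 = (-234256) + (21296) + (-484) + (22) + (7) = -213415; answer -213415
Stage 2: W1 = -213415; d = -17; f(2) = 2*(-38) - 2*(-17) = -42; iterating: f(2)=-42, f(3)=-8, f(4)=68, f(5)=152, f(6)=168, f(7)=32, f(8)=-272, f(9)=-608, f(10)=-672, f(11)=-128, f(12)=1088, f(13)=2432, f(14)=2688; answer 2688

2688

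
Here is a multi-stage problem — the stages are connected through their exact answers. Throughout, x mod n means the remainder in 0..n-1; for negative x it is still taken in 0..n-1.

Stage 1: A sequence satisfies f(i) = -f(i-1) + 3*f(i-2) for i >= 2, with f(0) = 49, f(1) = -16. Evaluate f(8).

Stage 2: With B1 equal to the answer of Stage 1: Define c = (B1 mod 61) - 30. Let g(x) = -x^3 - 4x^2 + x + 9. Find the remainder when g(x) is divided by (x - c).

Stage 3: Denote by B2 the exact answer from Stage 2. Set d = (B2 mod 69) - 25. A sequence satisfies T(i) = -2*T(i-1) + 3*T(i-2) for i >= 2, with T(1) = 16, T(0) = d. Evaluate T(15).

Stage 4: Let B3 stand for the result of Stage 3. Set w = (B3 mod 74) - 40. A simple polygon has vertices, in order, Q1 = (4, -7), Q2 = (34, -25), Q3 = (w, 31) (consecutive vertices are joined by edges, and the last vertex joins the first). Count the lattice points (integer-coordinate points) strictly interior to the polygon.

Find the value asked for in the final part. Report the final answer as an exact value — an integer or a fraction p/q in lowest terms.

Stage 1: f(2) = -1*(-16) + 3*(49) = 163; iterating: f(2)=163, f(3)=-211, f(4)=700, f(5)=-1333, f(6)=3433, f(7)=-7432, f(8)=17731; answer 17731
Stage 2: B1 = 17731; c = 11; remainder = value at the root: -1*(11)^3 - 4*(11)^2 + 1*(11)^1 + 9 = (-1331) + (-484) + (11) + (9) = -1795; answer -1795
Stage 3: B2 = -1795; d = 43; T(2) = -2*(16) + 3*(43) = 97; iterating: T(2)=97, T(3)=-146, T(4)=583, T(5)=-1604, T(6)=4957, T(7)=-14726, T(8)=44323, T(9)=-132824, T(10)=398617, T(11)=-1195706, T(12)=3587263, T(13)=-10761644, T(14)=32285077, T(15)=-96855086; answer -96855086
Stage 4: B3 = -96855086; w = -4; cross terms: (4*-25 - 34*-7)=138, (34*31 - -4*-25)=954, (-4*-7 - 4*31)=-96; twice the area = |996| = 996; area = 498; boundary points = 6 + 2 + 2 = 10; strictly interior points = area - boundary/2 + 1 = 494; answer 494

494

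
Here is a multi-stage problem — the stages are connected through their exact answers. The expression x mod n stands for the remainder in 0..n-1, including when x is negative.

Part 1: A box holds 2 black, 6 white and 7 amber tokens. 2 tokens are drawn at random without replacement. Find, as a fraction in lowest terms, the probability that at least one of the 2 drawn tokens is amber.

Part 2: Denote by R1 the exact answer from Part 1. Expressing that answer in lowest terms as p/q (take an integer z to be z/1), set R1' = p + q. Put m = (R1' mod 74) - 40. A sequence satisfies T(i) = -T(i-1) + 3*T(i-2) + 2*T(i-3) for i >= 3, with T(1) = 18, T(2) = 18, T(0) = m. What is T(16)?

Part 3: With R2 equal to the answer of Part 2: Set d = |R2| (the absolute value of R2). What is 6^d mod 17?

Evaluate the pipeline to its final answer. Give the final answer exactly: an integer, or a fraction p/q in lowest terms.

2

Part 1: total draws C(15,2) = 105; complement C(8,2) = 28; favorable 105 - 28 = 77; P = 11/15; answer 11/15
Part 2: R1 = 11/15; threaded value p + q = 26; m = -14; T(3) = -1*(18) + 3*(18) + 2*(-14) = 8; iterating: T(3)=8, T(4)=82, T(5)=-22, T(6)=284, T(7)=-186, T(8)=994, T(9)=-984, T(10)=3594, T(11)=-4558, T(12)=13372, T(13)=-19858, T(14)=50858, T(15)=-83688, T(16)=196546; answer 196546
Part 3: R2 = 196546; d = 196546; squarings mod 17: 6^1=6, 6^2=2, 6^4=4, 6^8=16, 6^16=1, 6^32=1, 6^64=1, 6^128=1, 6^256=1, 6^512=1, 6^1024=1, 6^2048=1, 6^4096=1, 6^8192=1, 6^16384=1, 6^32768=1, 6^65536=1, 6^131072=1; 6^196546 = 6^2 * 6^64 * 6^128 * 6^256 * 6^512 * 6^1024 * 6^2048 * 6^4096 * 6^8192 * 6^16384 * 6^32768 * 6^131072 = 2 (mod 17); answer 2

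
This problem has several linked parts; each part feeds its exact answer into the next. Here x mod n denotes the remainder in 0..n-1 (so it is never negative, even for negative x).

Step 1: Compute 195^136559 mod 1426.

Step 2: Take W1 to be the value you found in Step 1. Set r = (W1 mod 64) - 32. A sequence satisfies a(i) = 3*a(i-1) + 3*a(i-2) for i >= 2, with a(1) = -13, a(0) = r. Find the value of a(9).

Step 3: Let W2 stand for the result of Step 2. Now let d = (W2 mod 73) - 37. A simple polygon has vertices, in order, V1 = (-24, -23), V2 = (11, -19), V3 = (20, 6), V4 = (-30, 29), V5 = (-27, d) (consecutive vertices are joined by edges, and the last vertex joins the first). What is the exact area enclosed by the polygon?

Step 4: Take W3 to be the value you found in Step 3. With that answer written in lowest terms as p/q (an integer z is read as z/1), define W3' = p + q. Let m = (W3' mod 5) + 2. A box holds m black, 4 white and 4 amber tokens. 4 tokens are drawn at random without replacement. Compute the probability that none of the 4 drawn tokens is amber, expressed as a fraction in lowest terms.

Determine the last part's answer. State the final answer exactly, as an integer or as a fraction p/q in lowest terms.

Step 1: squarings mod 1426: 195^1=195, 195^2=949, 195^4=795, 195^8=307, 195^16=133, 195^32=577, 195^64=671, 195^128=1051, 195^256=877, 195^512=515, 195^1024=1415, 195^2048=121, 195^4096=381, 195^8192=1135, 195^16384=547, 195^32768=1175, 195^65536=257, 195^131072=453; 195^136559 = 195^1 * 195^2 * 195^4 * 195^8 * 195^32 * 195^64 * 195^256 * 195^1024 * 195^4096 * 195^131072 = 1247 (mod 1426); answer 1247
Step 2: W1 = 1247; r = -1; a(2) = 3*(-13) + 3*(-1) = -42; iterating: a(2)=-42, a(3)=-165, a(4)=-621, a(5)=-2358, a(6)=-8937, a(7)=-33885, a(8)=-128466, a(9)=-487053; answer -487053
Step 3: W2 = -487053; d = -34; cross terms: (-24*-19 - 11*-23)=709, (11*6 - 20*-19)=446, (20*29 - -30*6)=760, (-30*-34 - -27*29)=1803, (-27*-23 - -24*-34)=-195; twice the area = |3523| = 3523; area = 3523/2; answer 3523/2
Step 4: W3 = 3523/2; threaded value p + q = 3525; m = 2; total draws C(10,4) = 210; favorable C(6,4) = 15; P = 1/14; answer 1/14

1/14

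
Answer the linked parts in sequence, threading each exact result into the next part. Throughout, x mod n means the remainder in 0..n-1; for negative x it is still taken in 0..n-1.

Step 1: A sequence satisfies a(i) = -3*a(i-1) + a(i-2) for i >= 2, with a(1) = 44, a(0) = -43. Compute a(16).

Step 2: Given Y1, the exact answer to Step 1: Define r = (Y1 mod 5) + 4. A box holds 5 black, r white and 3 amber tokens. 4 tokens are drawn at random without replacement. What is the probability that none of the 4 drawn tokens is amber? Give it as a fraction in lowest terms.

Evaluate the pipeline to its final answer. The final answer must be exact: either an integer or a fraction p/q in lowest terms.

Step 1: a(2) = -3*(44) + 1*(-43) = -175; iterating: a(2)=-175, a(3)=569, a(4)=-1882, a(5)=6215, a(6)=-20527, a(7)=67796, a(8)=-223915, a(9)=739541, a(10)=-2442538, a(11)=8067155, a(12)=-26644003, a(13)=87999164, a(14)=-290641495, a(15)=959923649, a(16)=-3170412442; answer -3170412442
Step 2: Y1 = -3170412442; r = 7; total draws C(15,4) = 1365; favorable C(12,4) = 495; P = 33/91; answer 33/91

33/91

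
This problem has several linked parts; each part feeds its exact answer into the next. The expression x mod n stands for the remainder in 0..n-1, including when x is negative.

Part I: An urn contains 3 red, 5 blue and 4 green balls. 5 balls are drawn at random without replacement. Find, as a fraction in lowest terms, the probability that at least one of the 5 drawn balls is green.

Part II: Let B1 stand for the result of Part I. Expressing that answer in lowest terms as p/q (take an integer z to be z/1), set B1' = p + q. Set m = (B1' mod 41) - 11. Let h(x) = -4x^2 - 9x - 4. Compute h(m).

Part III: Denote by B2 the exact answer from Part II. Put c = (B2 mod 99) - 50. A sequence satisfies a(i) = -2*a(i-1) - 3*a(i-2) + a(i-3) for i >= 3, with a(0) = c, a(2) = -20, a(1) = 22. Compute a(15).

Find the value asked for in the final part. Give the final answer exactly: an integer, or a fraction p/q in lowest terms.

Part I: total draws C(12,5) = 792; complement C(8,5) = 56; favorable 792 - 56 = 736; P = 92/99; answer 92/99
Part II: B1 = 92/99; threaded value p + q = 191; m = 16; -4*(16)^2 - 9*(16)^1 - 4 = (-1024) + (-144) + (-4) = -1172; answer -1172
Part III: B2 = -1172; c = -34; a(3) = -2*(-20) - 3*(22) + 1*(-34) = -60; iterating: a(3)=-60, a(4)=202, a(5)=-244, a(6)=-178, a(7)=1290, a(8)=-2290, a(9)=532, a(10)=7096, a(11)=-18078, a(12)=15400, a(13)=30530, a(14)=-125338, a(15)=174486; answer 174486

174486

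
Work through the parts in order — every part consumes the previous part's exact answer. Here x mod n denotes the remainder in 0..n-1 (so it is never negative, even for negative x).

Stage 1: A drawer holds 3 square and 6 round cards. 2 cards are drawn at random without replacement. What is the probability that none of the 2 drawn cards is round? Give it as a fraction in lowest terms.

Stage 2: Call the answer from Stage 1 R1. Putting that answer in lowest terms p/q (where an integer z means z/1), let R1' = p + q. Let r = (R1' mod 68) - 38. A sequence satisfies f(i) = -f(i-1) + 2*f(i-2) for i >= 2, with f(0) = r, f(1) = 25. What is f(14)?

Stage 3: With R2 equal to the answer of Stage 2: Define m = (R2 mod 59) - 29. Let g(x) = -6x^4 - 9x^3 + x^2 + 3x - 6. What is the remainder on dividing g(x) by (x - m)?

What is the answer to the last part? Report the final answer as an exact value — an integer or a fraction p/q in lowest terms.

Stage 1: total draws C(9,2) = 36; favorable C(3,2) = 3; P = 1/12; answer 1/12
Stage 2: R1 = 1/12; threaded value p + q = 13; r = -25; f(2) = -1*(25) + 2*(-25) = -75; iterating: f(2)=-75, f(3)=125, f(4)=-275, f(5)=525, f(6)=-1075, f(7)=2125, f(8)=-4275, f(9)=8525, f(10)=-17075, f(11)=34125, f(12)=-68275, f(13)=136525, f(14)=-273075; answer -273075
Stage 3: R2 = -273075; m = 7; remainder = value at the root: -6*(7)^4 - 9*(7)^3 + 1*(7)^2 + 3*(7)^1 - 6 = (-14406) + (-3087) + (49) + (21) + (-6) = -17429; answer -17429

-17429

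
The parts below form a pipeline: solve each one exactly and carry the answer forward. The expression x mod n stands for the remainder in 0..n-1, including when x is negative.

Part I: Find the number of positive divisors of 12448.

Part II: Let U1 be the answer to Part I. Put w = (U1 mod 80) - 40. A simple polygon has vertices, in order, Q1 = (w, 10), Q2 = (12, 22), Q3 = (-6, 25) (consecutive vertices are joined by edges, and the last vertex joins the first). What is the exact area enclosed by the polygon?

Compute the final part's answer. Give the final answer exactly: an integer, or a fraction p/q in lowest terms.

168

Part I: 12448 = 2^5 * 389; number of divisors = (5+1) * (1+1) = 12; answer 12
Part II: U1 = 12; w = -28; cross terms: (-28*22 - 12*10)=-736, (12*25 - -6*22)=432, (-6*10 - -28*25)=640; twice the area = |336| = 336; area = 168; answer 168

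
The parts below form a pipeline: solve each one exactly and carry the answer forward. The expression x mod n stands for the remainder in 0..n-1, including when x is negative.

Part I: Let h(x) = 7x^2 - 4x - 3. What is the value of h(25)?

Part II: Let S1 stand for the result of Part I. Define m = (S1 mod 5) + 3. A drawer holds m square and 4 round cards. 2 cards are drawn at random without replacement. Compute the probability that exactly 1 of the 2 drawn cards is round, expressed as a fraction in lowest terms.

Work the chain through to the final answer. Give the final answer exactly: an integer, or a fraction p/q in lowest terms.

5/9

Part I: 7*(25)^2 - 4*(25)^1 - 3 = (4375) + (-100) + (-3) = 4272; answer 4272
Part II: S1 = 4272; m = 5; total draws C(9,2) = 36; favorable C(4,1)*C(5,1) = 20; P = 5/9; answer 5/9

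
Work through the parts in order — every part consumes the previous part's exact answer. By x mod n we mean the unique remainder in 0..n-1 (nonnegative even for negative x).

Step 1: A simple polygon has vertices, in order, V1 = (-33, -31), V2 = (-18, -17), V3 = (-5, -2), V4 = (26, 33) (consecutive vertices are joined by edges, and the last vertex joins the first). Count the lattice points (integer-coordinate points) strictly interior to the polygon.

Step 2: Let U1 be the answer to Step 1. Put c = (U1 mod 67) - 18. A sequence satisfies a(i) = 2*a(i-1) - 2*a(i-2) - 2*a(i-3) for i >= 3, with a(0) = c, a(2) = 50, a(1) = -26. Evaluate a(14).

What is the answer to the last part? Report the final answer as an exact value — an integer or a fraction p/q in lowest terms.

Step 1: cross terms: (-33*-17 - -18*-31)=3, (-18*-2 - -5*-17)=-49, (-5*33 - 26*-2)=-113, (26*-31 - -33*33)=283; twice the area = |124| = 124; area = 62; boundary points = 1 + 1 + 1 + 1 = 4; strictly interior points = area - boundary/2 + 1 = 61; answer 61
Step 2: U1 = 61; c = 43; a(3) = 2*(50) - 2*(-26) - 2*(43) = 66; iterating: a(3)=66, a(4)=84, a(5)=-64, a(6)=-428, a(7)=-896, a(8)=-808, a(9)=1032, a(10)=5472, a(11)=10496, a(12)=7984, a(13)=-15968, a(14)=-68896; answer -68896

-68896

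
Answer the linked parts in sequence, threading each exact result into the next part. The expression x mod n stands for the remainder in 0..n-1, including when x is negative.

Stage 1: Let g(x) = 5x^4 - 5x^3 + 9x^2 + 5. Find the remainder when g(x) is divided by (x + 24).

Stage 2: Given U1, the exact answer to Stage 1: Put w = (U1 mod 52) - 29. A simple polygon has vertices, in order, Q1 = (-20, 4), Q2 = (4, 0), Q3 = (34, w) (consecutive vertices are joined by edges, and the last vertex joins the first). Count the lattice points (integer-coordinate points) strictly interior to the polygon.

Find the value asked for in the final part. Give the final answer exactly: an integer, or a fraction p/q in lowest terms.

Stage 1: remainder = value at the root: 5*(-24)^4 - 5*(-24)^3 + 9*(-24)^2 + 5 = (1658880) + (69120) + (5184) + (5) = 1733189; answer 1733189
Stage 2: U1 = 1733189; w = 0; cross terms: (-20*0 - 4*4)=-16, (4*0 - 34*0)=0, (34*4 - -20*0)=136; twice the area = |120| = 120; area = 60; boundary points = 4 + 30 + 2 = 36; strictly interior points = area - boundary/2 + 1 = 43; answer 43

43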